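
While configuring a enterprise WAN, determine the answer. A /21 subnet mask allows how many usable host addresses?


Given: subnet mask /21
Host bits = 32 - 21 = 11
Total addresses = 2^11 = 2048
Usable hosts = 2048 - 2 (network + broadcast) = 2046

2046


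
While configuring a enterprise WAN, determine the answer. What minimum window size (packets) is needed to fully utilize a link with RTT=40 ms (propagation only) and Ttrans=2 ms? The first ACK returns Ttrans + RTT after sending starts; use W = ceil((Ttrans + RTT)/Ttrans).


Given: Ttrans = 2 ms, RTT = 40 ms (= 2 * Tprop, Tprop = 20 ms)
Time until first ACK returns = Ttrans + RTT = 2 + 40 = 42 ms
Need W * Ttrans >= Ttrans + RTT  ->  W >= (Ttrans + RTT) / Ttrans
(Ttrans + RTT) / Ttrans = 42 / 2 = 21
W_min = ceil(21) = 21

21


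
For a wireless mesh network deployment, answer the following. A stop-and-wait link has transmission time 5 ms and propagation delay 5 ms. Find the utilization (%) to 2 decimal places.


Given: Ttrans = 5 ms, Tprop = 5 ms
RTT = 2 * Tprop = 2 * 5 = 10 ms
U = Ttrans / (Ttrans + RTT)
U = 5 / (5 + 10)
U = 5 / 15 = 0.333333
U% = 33.33%

33.33


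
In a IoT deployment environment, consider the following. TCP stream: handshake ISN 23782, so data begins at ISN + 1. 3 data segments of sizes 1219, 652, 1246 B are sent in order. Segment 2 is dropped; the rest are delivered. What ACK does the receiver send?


SYN uses sequence number 23782; first data byte = ISN + 1 = 23783.
Segment 1: SEQ = 23783, len = 1219 B, covers [23783, 25001]
Segment 2: SEQ = 25002, len = 652 B, covers [25002, 25653] [LOST]
Segment 3: SEQ = 25654, len = 1246 B, covers [25654, 26899]
In-order data received: bytes [23783, 25001] (segments 1..1).
Segment 2 missing -> gap begins at byte 25002; later segments buffered out of order.
Cumulative ACK = next expected in-order byte = 23783 + 1219 = 25002

25002


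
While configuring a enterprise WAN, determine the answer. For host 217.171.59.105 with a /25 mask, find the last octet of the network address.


Given: IP = 217.171.59.105, prefix = /25
Subnet mask = 255.255.255.128
Last octet of IP: 105
Last octet of mask: 128
Network last octet = 105 AND 128 = 0

0


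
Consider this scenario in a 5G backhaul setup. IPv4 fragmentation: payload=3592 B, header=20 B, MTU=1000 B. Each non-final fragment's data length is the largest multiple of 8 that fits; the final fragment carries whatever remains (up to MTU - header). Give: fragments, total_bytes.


Max data per non-final fragment = floor((MTU - header)/8)*8 = floor((1000 - 20)/8)*8 = floor(980/8)*8 = 976 B
Final fragment needs no 8-byte alignment: it can carry up to MTU - header = 980 B
Non-final fragments needed = ceil((payload - 980) / 976) = ceil(2612/976) = ceil(2.6762) = 3
Number of fragments = 3 + 1 = 4
Fragment sizes (data): 3 * 976 B + 664 B (last, 664 <= 980 OK)
Total bytes sent = payload + n_frags * header = 3592 + 4*20 = 3592 + 80 = 3672 B

4, 3672


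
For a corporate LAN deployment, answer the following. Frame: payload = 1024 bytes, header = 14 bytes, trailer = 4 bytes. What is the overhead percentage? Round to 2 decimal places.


Given: payload = 1024 B, header = 14 B, trailer = 4 B
Overhead bytes = header + trailer = 14 + 4 = 18
Total frame = payload + overhead = 1024 + 18 = 1042
Overhead % = 18 / 1042 * 100 = 1.7274% -> 1.73% (2 dp)

1.73


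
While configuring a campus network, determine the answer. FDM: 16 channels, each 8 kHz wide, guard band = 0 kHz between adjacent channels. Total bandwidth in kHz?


Given: 16 channels, 8 kHz each, guard = 0 kHz
Channel bandwidth = 16 * 8 = 128 kHz
Guard bands = 15 gaps * 0 kHz = 0 kHz
Total = 128 + 0 = 128 kHz

128


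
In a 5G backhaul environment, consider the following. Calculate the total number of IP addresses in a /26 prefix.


Given: CIDR prefix /26
Host bits = 32 - 26 = 6
Total addresses = 2^6 = 64

64


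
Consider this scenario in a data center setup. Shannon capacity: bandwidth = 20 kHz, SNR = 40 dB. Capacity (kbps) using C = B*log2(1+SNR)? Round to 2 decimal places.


Given: B = 20 kHz, SNR = 40 dB
SNR linear = 10^(40/10) = 10000
1 + SNR = 10001
log2(10001) = 13.2878566418
C = 20 * 1000 * 13.2878566418 = 265757.1328 bps
C = 265.757133 kbps -> 265.76 kbps (2 dp)

265.76


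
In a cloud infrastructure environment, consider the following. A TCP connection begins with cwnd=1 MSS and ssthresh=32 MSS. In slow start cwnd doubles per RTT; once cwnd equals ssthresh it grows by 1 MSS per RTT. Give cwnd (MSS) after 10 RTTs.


RTT 0: cwnd = 1 MSS (initial)
RTT 1: cwnd = 2 MSS (slow start, doubled)
RTT 2: cwnd = 4 MSS (slow start, doubled)
RTT 3: cwnd = 8 MSS (slow start, doubled)
RTT 4: cwnd = 16 MSS (slow start, doubled)
RTT 5: cwnd = 32 MSS (slow start, doubled)
RTT 6: cwnd = 33 MSS (congestion avoidance, +1)
RTT 7: cwnd = 34 MSS (congestion avoidance, +1)
RTT 8: cwnd = 35 MSS (congestion avoidance, +1)
RTT 9: cwnd = 36 MSS (congestion avoidance, +1)
RTT 10: cwnd = 37 MSS (congestion avoidance, +1)

37


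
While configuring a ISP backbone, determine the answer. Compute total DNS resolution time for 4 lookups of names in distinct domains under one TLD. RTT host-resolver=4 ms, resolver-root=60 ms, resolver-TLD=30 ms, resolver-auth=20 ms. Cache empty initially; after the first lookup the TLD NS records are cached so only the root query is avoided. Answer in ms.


Lookup 1 (cold cache): local + root + TLD + auth = 4 + 60 + 30 + 20 = 114 ms
Lookups 2..4 (TLD NS cached -> skip root; new domain -> still ask TLD and auth): local + TLD + auth = 4 + 30 + 20 = 54 ms each
Remaining 3 lookups: 3 * 54 = 162 ms
Total = 114 + 162 = 276 ms

276


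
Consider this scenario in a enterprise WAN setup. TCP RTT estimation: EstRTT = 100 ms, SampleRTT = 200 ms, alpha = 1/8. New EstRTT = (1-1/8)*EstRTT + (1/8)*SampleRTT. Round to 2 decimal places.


Given: EstRTT = 100 ms, SampleRTT = 200 ms, alpha = 1/8
New EstRTT = (1 - alpha) * EstRTT + alpha * SampleRTT
(7/8) * 100 = 87.5
(1/8) * 200 = 25
New EstRTT = 87.5 + 25 = 112.5 ms -> 112.50 ms (2 dp)

112.50


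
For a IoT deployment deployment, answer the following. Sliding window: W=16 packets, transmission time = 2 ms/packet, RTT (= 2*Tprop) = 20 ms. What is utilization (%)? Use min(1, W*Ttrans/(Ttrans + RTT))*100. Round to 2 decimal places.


Given: W = 16, Ttrans = 2 ms, RTT = 20 ms (= 2 * Tprop, Tprop = 10 ms)
Cycle time = Ttrans + RTT = 2 + 20 = 22 ms (first packet sent until its ACK returns)
W * Ttrans = 16 * 2 = 32 ms of sending per cycle
W * Ttrans / (Ttrans + RTT) = 32 / 22 = 1.454545
U = min(1, 1.454545) = 1.000000
U% = 100.00%

100.00


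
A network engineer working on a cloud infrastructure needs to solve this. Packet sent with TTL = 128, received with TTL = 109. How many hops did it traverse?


Given: initial TTL = 128, received TTL = 109
Hops = initial TTL - received TTL
Hops = 128 - 109 = 19

19


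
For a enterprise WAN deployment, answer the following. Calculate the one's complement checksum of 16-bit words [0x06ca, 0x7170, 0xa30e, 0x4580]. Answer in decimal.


Given words: [0x06ca, 0x7170, 0xa30e, 0x4580]
Step 1: Sum all words
Raw sum = 1738 + 29040 + 41742 + 17792 = 90312
Step 2: Fold carry: (24776 + 1) = 24777
One's complement = ~24777 & 0xFFFF = 40758

40758


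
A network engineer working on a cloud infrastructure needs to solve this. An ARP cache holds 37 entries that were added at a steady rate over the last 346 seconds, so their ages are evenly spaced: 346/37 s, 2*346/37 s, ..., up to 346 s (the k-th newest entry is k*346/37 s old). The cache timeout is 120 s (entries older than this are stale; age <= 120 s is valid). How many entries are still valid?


Ages are k * 346/37 s for k = 1..37 (spacing = 9.3514 s).
Entry k is valid iff k * 346/37 <= 120 iff k <= 37 * 120 / 346 = 12.8324
n_valid = floor(12.8324) = 12
(n_stale = 37 - 12 = 25)

12


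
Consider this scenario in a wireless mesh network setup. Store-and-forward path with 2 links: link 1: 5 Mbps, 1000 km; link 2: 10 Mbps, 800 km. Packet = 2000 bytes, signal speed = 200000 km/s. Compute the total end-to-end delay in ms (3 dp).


Packet = 2000 bytes = 16000 bits. Store-and-forward: sum (t_trans + t_prop) per link.
Link 1: t_trans = 16000/(5*10^6) s = 3.2000 ms; t_prop = 1000/200000 s = 5.0000 ms; subtotal = 8.2000 ms
Link 2: t_trans = 16000/(10*10^6) s = 1.6000 ms; t_prop = 800/200000 s = 4.0000 ms; subtotal = 5.6000 ms
End-to-end = 8.2000 + 5.6000 = 13.8000 ms -> 13.800 ms (3 dp)

13.800


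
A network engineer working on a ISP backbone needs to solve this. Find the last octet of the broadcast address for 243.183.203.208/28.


Given: IP = 243.183.203.208, prefix = /28
Host bits = 32 - 28 = 4
Network last octet = 208 AND mask = 208
Host part size = 2^4 - 1 = 15
Broadcast last octet = 208 OR 15 = 223

223


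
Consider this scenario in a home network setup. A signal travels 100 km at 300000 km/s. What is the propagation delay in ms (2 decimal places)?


Given: distance = 100 km, speed = 300000 km/s
Delay = distance / speed = 100 / 300000 seconds
Delay in ms = 100 * 1000 / 300000
Delay = 0.3333 ms
Rounded to 2 dp = 0.33 ms

0.33


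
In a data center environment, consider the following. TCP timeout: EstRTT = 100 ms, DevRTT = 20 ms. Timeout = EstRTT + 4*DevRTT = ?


Given: EstRTT = 100 ms, DevRTT = 20 ms
Timeout = EstRTT + 4 * DevRTT
4 * DevRTT = 4 * 20 = 80
Timeout = 100 + 80 = 180 ms

180


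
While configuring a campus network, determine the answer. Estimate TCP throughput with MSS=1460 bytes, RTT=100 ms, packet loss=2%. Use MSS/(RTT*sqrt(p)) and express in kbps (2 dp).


Given: MSS = 1460 bytes, RTT = 100 ms, loss = 2%
RTT in seconds = 100 / 1000 = 0.1
Loss rate = 2% = 0.02
sqrt(loss) = sqrt(0.02) = 0.141421356237
Throughput (bytes/s) = 1460 / (0.1 * 0.141421356237) = 103237.5901
Throughput (kbps) = 103237.5901 * 8 / 1000 = 825.900720 -> 825.90 kbps (2 dp)

825.90


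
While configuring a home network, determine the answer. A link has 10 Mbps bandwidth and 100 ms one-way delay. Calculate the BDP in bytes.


Given: bandwidth = 10 Mbps, delay = 100 ms
BDP in bits = 10 * 10^6 * 100 / 1000
BDP in bits = 1000000
BDP in bytes = 1000000 / 8 = 125000

125000


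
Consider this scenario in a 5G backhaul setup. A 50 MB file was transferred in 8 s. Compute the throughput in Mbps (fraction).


Given: file = 50 MB, time = 8 s
File in Mb = 50 * 8 = 400 Mb
Throughput = 400 / 8 Mbps
Throughput = 50 Mbps

50


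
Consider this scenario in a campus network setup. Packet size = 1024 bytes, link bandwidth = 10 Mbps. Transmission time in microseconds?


Given: packet = 1024 bytes, bandwidth = 10 Mbps
Packet in bits = 1024 * 8 = 8192 bits
Bandwidth = 10 * 10^6 = 10000000 bps
Time = 8192 / 10000000 seconds
Time in us = 8192 * 10^6 / 10000000 = 819.2

819.2


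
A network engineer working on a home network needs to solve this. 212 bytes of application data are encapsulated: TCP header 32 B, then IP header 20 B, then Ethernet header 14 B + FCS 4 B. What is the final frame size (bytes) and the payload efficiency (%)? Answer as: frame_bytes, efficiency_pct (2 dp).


TCP segment = 212 + 32 = 244 B
IP packet = 244 + 20 = 264 B
Ethernet frame = 264 + 14 + 4 = 282 B
Efficiency = app / frame = 212 / 282 = 0.751773 = 75.1773% -> 75.18% (2 dp)

282, 75.18


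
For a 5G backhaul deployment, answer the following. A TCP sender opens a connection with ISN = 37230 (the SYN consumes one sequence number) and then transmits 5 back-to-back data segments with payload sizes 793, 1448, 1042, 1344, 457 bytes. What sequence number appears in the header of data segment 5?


The SYN occupies sequence number ISN = 37230, so the first data byte is ISN + 1 = 37231.
SEQ of data segment i = (ISN + 1) + sum of payload sizes of segments 1..i-1.
Segment 1: SEQ = 37231, payload = 793 bytes
Segment 2: SEQ = 38024, payload = 1448 bytes
Segment 3: SEQ = 39472, payload = 1042 bytes
Segment 4: SEQ = 40514, payload = 1344 bytes
Segment 5: SEQ = 41858, payload = 457 bytes
SEQ of segment 5 = 37231 + 793 + 1448 + 1042 + 1344 = 41858

41858


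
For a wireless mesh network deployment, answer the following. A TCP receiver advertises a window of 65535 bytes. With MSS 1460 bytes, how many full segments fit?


Given: RWND = 65535 bytes, MSS = 1460 bytes
Full segments = floor(RWND / MSS)
Full segments = floor(65535 / 1460)
Full segments = floor(44.887) = 44

44


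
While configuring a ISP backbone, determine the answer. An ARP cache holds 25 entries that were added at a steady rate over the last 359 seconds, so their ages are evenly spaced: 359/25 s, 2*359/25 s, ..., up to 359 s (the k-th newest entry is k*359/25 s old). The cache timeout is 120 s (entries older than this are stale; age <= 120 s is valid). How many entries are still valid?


Ages are k * 359/25 s for k = 1..25 (spacing = 14.3600 s).
Entry k is valid iff k * 359/25 <= 120 iff k <= 25 * 120 / 359 = 8.3565
n_valid = floor(8.3565) = 8
(n_stale = 25 - 8 = 17)

8


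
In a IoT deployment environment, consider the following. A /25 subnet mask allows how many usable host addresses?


Given: subnet mask /25
Host bits = 32 - 25 = 7
Total addresses = 2^7 = 128
Usable hosts = 128 - 2 (network + broadcast) = 126

126


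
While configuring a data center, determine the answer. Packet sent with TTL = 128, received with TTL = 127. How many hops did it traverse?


Given: initial TTL = 128, received TTL = 127
Hops = initial TTL - received TTL
Hops = 128 - 127 = 1

1


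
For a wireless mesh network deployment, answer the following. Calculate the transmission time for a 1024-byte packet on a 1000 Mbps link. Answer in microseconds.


Given: packet = 1024 bytes, bandwidth = 1000 Mbps
Packet in bits = 1024 * 8 = 8192 bits
Bandwidth = 1000 * 10^6 = 1000000000 bps
Time = 8192 / 1000000000 seconds
Time in us = 8192 * 10^6 / 1000000000 = 8.192

8.192


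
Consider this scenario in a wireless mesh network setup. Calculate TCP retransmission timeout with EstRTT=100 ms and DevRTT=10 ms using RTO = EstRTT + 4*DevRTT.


Given: EstRTT = 100 ms, DevRTT = 10 ms
Timeout = EstRTT + 4 * DevRTT
4 * DevRTT = 4 * 10 = 40
Timeout = 100 + 40 = 140 ms

140


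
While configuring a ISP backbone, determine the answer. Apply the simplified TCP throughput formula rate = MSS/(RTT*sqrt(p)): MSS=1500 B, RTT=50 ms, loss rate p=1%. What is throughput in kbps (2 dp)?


Given: MSS = 1500 bytes, RTT = 50 ms, loss = 1%
RTT in seconds = 50 / 1000 = 0.05
Loss rate = 1% = 0.01
sqrt(loss) = sqrt(0.01) = 0.1
Throughput (bytes/s) = 1500 / (0.05 * 0.1) = 300000.0000
Throughput (kbps) = 300000.0000 * 8 / 1000 = 2400.000000 -> 2400.00 kbps (2 dp)

2400.00


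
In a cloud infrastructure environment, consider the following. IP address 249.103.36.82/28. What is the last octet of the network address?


Given: IP = 249.103.36.82, prefix = /28
Subnet mask = 255.255.255.240
Last octet of IP: 82
Last octet of mask: 240
Network last octet = 82 AND 240 = 80

80


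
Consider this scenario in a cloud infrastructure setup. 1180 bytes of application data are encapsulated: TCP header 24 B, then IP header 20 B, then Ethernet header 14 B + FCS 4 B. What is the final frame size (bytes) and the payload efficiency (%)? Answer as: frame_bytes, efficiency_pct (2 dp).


TCP segment = 1180 + 24 = 1204 B
IP packet = 1204 + 20 = 1224 B
Ethernet frame = 1224 + 14 + 4 = 1242 B
Efficiency = app / frame = 1180 / 1242 = 0.950081 = 95.0081% -> 95.01% (2 dp)

1242, 95.01


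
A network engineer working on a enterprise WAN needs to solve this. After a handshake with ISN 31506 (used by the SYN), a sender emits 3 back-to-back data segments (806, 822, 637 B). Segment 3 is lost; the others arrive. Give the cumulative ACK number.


SYN uses sequence number 31506; first data byte = ISN + 1 = 31507.
Segment 1: SEQ = 31507, len = 806 B, covers [31507, 32312]
Segment 2: SEQ = 32313, len = 822 B, covers [32313, 33134]
Segment 3: SEQ = 33135, len = 637 B, covers [33135, 33771] [LOST]
In-order data received: bytes [31507, 33134] (segments 1..2).
Segment 3 missing -> gap begins at byte 33135.
Cumulative ACK = next expected in-order byte = 31507 + 806 + 822 = 33135

33135


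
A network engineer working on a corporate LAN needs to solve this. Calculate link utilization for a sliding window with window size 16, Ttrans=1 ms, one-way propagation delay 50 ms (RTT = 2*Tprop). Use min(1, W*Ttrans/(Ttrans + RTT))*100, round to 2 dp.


Given: W = 16, Ttrans = 1 ms, RTT = 100 ms (= 2 * Tprop, Tprop = 50 ms)
Cycle time = Ttrans + RTT = 1 + 100 = 101 ms (first packet sent until its ACK returns)
W * Ttrans = 16 * 1 = 16 ms of sending per cycle
W * Ttrans / (Ttrans + RTT) = 16 / 101 = 0.158416
U = min(1, 0.158416) = 0.158416
U% = 15.84%

15.84


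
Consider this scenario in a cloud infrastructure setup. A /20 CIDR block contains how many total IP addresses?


Given: CIDR prefix /20
Host bits = 32 - 20 = 12
Total addresses = 2^12 = 4096

4096


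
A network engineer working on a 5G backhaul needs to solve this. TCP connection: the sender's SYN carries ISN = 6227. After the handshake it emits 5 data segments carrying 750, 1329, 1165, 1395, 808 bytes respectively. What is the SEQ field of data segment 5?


The SYN occupies sequence number ISN = 6227, so the first data byte is ISN + 1 = 6228.
SEQ of data segment i = (ISN + 1) + sum of payload sizes of segments 1..i-1.
Segment 1: SEQ = 6228, payload = 750 bytes
Segment 2: SEQ = 6978, payload = 1329 bytes
Segment 3: SEQ = 8307, payload = 1165 bytes
Segment 4: SEQ = 9472, payload = 1395 bytes
Segment 5: SEQ = 10867, payload = 808 bytes
SEQ of segment 5 = 6228 + 750 + 1329 + 1165 + 1395 = 10867

10867


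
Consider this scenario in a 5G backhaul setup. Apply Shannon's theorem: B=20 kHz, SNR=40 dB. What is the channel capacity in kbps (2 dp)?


Given: B = 20 kHz, SNR = 40 dB
SNR linear = 10^(40/10) = 10000
1 + SNR = 10001
log2(10001) = 13.2878566418
C = 20 * 1000 * 13.2878566418 = 265757.1328 bps
C = 265.757133 kbps -> 265.76 kbps (2 dp)

265.76


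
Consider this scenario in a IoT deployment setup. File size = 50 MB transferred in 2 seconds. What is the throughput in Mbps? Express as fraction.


Given: file = 50 MB, time = 2 s
File in Mb = 50 * 8 = 400 Mb
Throughput = 400 / 2 Mbps
Throughput = 200 Mbps

200


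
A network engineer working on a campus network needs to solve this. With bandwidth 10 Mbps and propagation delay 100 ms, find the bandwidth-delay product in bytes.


Given: bandwidth = 10 Mbps, delay = 100 ms
BDP in bits = 10 * 10^6 * 100 / 1000
BDP in bits = 1000000
BDP in bytes = 1000000 / 8 = 125000

125000


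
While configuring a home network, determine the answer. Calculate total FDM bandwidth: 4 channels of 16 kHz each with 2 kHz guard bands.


Given: 4 channels, 16 kHz each, guard = 2 kHz
Channel bandwidth = 4 * 16 = 64 kHz
Guard bands = 3 gaps * 2 kHz = 6 kHz
Total = 64 + 6 = 70 kHz

70


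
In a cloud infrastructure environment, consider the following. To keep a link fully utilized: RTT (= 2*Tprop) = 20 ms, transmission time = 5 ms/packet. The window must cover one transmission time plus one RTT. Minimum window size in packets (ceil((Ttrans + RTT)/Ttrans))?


Given: Ttrans = 5 ms, RTT = 20 ms (= 2 * Tprop, Tprop = 10 ms)
Time until first ACK returns = Ttrans + RTT = 5 + 20 = 25 ms
Need W * Ttrans >= Ttrans + RTT  ->  W >= (Ttrans + RTT) / Ttrans
(Ttrans + RTT) / Ttrans = 25 / 5 = 5
W_min = ceil(5) = 5

5


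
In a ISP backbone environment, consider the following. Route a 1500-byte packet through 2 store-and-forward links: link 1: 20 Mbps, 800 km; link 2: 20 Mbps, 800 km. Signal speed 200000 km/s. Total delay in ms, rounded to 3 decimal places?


Packet = 1500 bytes = 12000 bits. Store-and-forward: sum (t_trans + t_prop) per link.
Link 1: t_trans = 12000/(20*10^6) s = 0.6000 ms; t_prop = 800/200000 s = 4.0000 ms; subtotal = 4.6000 ms
Link 2: t_trans = 12000/(20*10^6) s = 0.6000 ms; t_prop = 800/200000 s = 4.0000 ms; subtotal = 4.6000 ms
End-to-end = 4.6000 + 4.6000 = 9.2000 ms -> 9.200 ms (3 dp)

9.200


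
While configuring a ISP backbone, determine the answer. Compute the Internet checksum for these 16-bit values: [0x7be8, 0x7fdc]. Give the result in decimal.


Given words: [0x7be8, 0x7fdc]
Step 1: Sum all words
Raw sum = 31720 + 32732 = 64452
One's complement = ~64452 & 0xFFFF = 1083

1083


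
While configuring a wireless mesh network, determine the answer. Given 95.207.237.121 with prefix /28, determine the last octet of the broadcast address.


Given: IP = 95.207.237.121, prefix = /28
Host bits = 32 - 28 = 4
Network last octet = 121 AND mask = 112
Host part size = 2^4 - 1 = 15
Broadcast last octet = 112 OR 15 = 127

127


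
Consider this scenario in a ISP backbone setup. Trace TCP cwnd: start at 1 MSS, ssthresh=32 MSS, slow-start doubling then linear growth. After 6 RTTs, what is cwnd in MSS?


RTT 0: cwnd = 1 MSS (initial)
RTT 1: cwnd = 2 MSS (slow start, doubled)
RTT 2: cwnd = 4 MSS (slow start, doubled)
RTT 3: cwnd = 8 MSS (slow start, doubled)
RTT 4: cwnd = 16 MSS (slow start, doubled)
RTT 5: cwnd = 32 MSS (slow start, doubled)
RTT 6: cwnd = 33 MSS (congestion avoidance, +1)

33


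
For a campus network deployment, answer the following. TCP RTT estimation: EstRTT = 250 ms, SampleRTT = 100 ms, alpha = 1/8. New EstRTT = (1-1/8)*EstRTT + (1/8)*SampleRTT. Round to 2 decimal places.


Given: EstRTT = 250 ms, SampleRTT = 100 ms, alpha = 1/8
New EstRTT = (1 - alpha) * EstRTT + alpha * SampleRTT
(7/8) * 250 = 218.75
(1/8) * 100 = 12.5
New EstRTT = 218.75 + 12.5 = 231.25 ms -> 231.25 ms (2 dp)

231.25


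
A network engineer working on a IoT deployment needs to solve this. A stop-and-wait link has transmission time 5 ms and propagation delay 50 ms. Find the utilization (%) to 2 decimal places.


Given: Ttrans = 5 ms, Tprop = 50 ms
RTT = 2 * Tprop = 2 * 50 = 100 ms
U = Ttrans / (Ttrans + RTT)
U = 5 / (5 + 100)
U = 5 / 105 = 0.047619
U% = 4.76%

4.76


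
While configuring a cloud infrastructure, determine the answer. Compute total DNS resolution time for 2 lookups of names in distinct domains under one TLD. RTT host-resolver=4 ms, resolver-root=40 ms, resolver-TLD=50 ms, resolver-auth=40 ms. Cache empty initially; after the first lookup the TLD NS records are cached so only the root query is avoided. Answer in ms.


Lookup 1 (cold cache): local + root + TLD + auth = 4 + 40 + 50 + 40 = 134 ms
Lookups 2..2 (TLD NS cached -> skip root; new domain -> still ask TLD and auth): local + TLD + auth = 4 + 50 + 40 = 94 ms each
Remaining 1 lookups: 1 * 94 = 94 ms
Total = 134 + 94 = 228 ms

228


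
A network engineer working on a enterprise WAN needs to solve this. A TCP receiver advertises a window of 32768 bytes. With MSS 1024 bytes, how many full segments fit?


Given: RWND = 32768 bytes, MSS = 1024 bytes
Full segments = floor(RWND / MSS)
Full segments = floor(32768 / 1024)
Full segments = floor(32.0) = 32

32


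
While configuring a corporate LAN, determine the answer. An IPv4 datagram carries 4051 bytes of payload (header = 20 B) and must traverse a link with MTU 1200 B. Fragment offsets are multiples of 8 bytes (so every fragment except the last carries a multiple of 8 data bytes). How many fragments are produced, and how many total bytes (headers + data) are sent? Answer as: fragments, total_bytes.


Max data per non-final fragment = floor((MTU - header)/8)*8 = floor((1200 - 20)/8)*8 = floor(1180/8)*8 = 1176 B
Final fragment needs no 8-byte alignment: it can carry up to MTU - header = 1180 B
Non-final fragments needed = ceil((payload - 1180) / 1176) = ceil(2871/1176) = ceil(2.4413) = 3
Number of fragments = 3 + 1 = 4
Fragment sizes (data): 3 * 1176 B + 523 B (last, 523 <= 1180 OK)
Total bytes sent = payload + n_frags * header = 4051 + 4*20 = 4051 + 80 = 4131 B

4, 4131


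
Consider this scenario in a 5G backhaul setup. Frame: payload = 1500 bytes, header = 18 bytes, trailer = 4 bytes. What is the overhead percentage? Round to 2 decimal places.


Given: payload = 1500 B, header = 18 B, trailer = 4 B
Overhead bytes = header + trailer = 18 + 4 = 22
Total frame = payload + overhead = 1500 + 22 = 1522
Overhead % = 22 / 1522 * 100 = 1.4455% -> 1.45% (2 dp)

1.45


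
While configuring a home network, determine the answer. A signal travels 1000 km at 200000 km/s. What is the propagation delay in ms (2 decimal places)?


Given: distance = 1000 km, speed = 200000 km/s
Delay = distance / speed = 1000 / 200000 seconds
Delay in ms = 1000 * 1000 / 200000
Delay = 5.0000 ms
Rounded to 2 dp = 5.00 ms

5.00


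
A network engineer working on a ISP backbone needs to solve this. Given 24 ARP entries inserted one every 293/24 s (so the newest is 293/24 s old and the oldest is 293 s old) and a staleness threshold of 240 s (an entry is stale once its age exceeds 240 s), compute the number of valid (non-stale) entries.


Ages are k * 293/24 s for k = 1..24 (spacing = 12.2083 s).
Entry k is valid iff k * 293/24 <= 240 iff k <= 24 * 240 / 293 = 19.6587
n_valid = floor(19.6587) = 19
(n_stale = 24 - 19 = 5)

19


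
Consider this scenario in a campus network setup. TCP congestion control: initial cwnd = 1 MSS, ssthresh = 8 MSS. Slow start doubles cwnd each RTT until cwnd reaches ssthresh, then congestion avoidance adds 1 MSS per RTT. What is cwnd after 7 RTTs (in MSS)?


RTT 0: cwnd = 1 MSS (initial)
RTT 1: cwnd = 2 MSS (slow start, doubled)
RTT 2: cwnd = 4 MSS (slow start, doubled)
RTT 3: cwnd = 8 MSS (slow start, doubled)
RTT 4: cwnd = 9 MSS (congestion avoidance, +1)
RTT 5: cwnd = 10 MSS (congestion avoidance, +1)
RTT 6: cwnd = 11 MSS (congestion avoidance, +1)
RTT 7: cwnd = 12 MSS (congestion avoidance, +1)

12


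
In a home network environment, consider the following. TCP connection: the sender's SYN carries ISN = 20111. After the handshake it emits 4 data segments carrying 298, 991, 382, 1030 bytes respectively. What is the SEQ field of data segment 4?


The SYN occupies sequence number ISN = 20111, so the first data byte is ISN + 1 = 20112.
SEQ of data segment i = (ISN + 1) + sum of payload sizes of segments 1..i-1.
Segment 1: SEQ = 20112, payload = 298 bytes
Segment 2: SEQ = 20410, payload = 991 bytes
Segment 3: SEQ = 21401, payload = 382 bytes
Segment 4: SEQ = 21783, payload = 1030 bytes
SEQ of segment 4 = 20112 + 298 + 991 + 382 = 21783

21783


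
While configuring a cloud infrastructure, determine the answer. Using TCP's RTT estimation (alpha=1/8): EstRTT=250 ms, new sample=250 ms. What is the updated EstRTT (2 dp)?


Given: EstRTT = 250 ms, SampleRTT = 250 ms, alpha = 1/8
New EstRTT = (1 - alpha) * EstRTT + alpha * SampleRTT
(7/8) * 250 = 218.75
(1/8) * 250 = 31.25
New EstRTT = 218.75 + 31.25 = 250 ms -> 250.00 ms (2 dp)

250.00


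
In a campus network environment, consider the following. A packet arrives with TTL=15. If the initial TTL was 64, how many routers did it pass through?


Given: initial TTL = 64, received TTL = 15
Hops = initial TTL - received TTL
Hops = 64 - 15 = 49

49


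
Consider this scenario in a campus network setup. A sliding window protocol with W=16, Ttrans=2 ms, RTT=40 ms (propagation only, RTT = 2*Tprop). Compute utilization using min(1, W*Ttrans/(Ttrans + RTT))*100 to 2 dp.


Given: W = 16, Ttrans = 2 ms, RTT = 40 ms (= 2 * Tprop, Tprop = 20 ms)
Cycle time = Ttrans + RTT = 2 + 40 = 42 ms (first packet sent until its ACK returns)
W * Ttrans = 16 * 2 = 32 ms of sending per cycle
W * Ttrans / (Ttrans + RTT) = 32 / 42 = 0.761905
U = min(1, 0.761905) = 0.761905
U% = 76.19%

76.19


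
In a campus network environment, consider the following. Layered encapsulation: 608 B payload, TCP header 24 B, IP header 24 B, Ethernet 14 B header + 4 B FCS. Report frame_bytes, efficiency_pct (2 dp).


TCP segment = 608 + 24 = 632 B
IP packet = 632 + 24 = 656 B
Ethernet frame = 656 + 14 + 4 = 674 B
Efficiency = app / frame = 608 / 674 = 0.902077 = 90.2077% -> 90.21% (2 dp)

674, 90.21


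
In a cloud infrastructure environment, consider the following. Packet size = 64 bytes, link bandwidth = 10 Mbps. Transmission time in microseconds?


Given: packet = 64 bytes, bandwidth = 10 Mbps
Packet in bits = 64 * 8 = 512 bits
Bandwidth = 10 * 10^6 = 10000000 bps
Time = 512 / 10000000 seconds
Time in us = 512 * 10^6 / 10000000 = 51.2

51.2


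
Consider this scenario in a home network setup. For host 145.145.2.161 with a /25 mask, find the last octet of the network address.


Given: IP = 145.145.2.161, prefix = /25
Subnet mask = 255.255.255.128
Last octet of IP: 161
Last octet of mask: 128
Network last octet = 161 AND 128 = 128

128


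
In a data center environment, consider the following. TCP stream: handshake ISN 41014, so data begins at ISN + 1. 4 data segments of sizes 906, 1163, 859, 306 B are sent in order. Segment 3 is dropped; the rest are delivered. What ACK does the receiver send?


SYN uses sequence number 41014; first data byte = ISN + 1 = 41015.
Segment 1: SEQ = 41015, len = 906 B, covers [41015, 41920]
Segment 2: SEQ = 41921, len = 1163 B, covers [41921, 43083]
Segment 3: SEQ = 43084, len = 859 B, covers [43084, 43942] [LOST]
Segment 4: SEQ = 43943, len = 306 B, covers [43943, 44248]
In-order data received: bytes [41015, 43083] (segments 1..2).
Segment 3 missing -> gap begins at byte 43084; later segments buffered out of order.
Cumulative ACK = next expected in-order byte = 41015 + 906 + 1163 = 43084

43084


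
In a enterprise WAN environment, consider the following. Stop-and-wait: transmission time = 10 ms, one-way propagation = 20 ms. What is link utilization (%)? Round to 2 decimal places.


Given: Ttrans = 10 ms, Tprop = 20 ms
RTT = 2 * Tprop = 2 * 20 = 40 ms
U = Ttrans / (Ttrans + RTT)
U = 10 / (10 + 40)
U = 10 / 50 = 0.2
U% = 20.00%

20.00


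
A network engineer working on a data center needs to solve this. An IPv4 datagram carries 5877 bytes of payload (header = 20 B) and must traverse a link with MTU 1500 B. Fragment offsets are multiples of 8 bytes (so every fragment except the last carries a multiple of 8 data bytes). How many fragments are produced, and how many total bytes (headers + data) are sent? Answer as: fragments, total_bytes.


Max data per non-final fragment = floor((MTU - header)/8)*8 = floor((1500 - 20)/8)*8 = floor(1480/8)*8 = 1480 B
Final fragment needs no 8-byte alignment: it can carry up to MTU - header = 1480 B
Non-final fragments needed = ceil((payload - 1480) / 1480) = ceil(4397/1480) = ceil(2.9709) = 3
Number of fragments = 3 + 1 = 4
Fragment sizes (data): 3 * 1480 B + 1437 B (last, 1437 <= 1480 OK)
Total bytes sent = payload + n_frags * header = 5877 + 4*20 = 5877 + 80 = 5957 B

4, 5957


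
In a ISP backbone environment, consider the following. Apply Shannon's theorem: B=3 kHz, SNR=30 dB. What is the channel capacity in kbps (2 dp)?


Given: B = 3 kHz, SNR = 30 dB
SNR linear = 10^(30/10) = 1000
1 + SNR = 1001
log2(1001) = 9.9672262588
C = 3 * 1000 * 9.9672262588 = 29901.6788 bps
C = 29.901679 kbps -> 29.90 kbps (2 dp)

29.90


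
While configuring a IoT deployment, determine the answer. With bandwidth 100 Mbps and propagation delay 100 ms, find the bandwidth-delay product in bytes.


Given: bandwidth = 100 Mbps, delay = 100 ms
BDP in bits = 100 * 10^6 * 100 / 1000
BDP in bits = 10000000
BDP in bytes = 10000000 / 8 = 1250000

1250000


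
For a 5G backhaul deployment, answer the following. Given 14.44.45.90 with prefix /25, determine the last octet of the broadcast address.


Given: IP = 14.44.45.90, prefix = /25
Host bits = 32 - 25 = 7
Network last octet = 90 AND mask = 0
Host part size = 2^7 - 1 = 127
Broadcast last octet = 0 OR 127 = 127

127


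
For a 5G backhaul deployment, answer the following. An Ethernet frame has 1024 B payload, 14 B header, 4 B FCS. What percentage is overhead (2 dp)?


Given: payload = 1024 B, header = 14 B, trailer = 4 B
Overhead bytes = header + trailer = 14 + 4 = 18
Total frame = payload + overhead = 1024 + 18 = 1042
Overhead % = 18 / 1042 * 100 = 1.7274% -> 1.73% (2 dp)

1.73


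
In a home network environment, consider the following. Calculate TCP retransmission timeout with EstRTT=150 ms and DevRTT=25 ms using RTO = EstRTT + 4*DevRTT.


Given: EstRTT = 150 ms, DevRTT = 25 ms
Timeout = EstRTT + 4 * DevRTT
4 * DevRTT = 4 * 25 = 100
Timeout = 150 + 100 = 250 ms

250


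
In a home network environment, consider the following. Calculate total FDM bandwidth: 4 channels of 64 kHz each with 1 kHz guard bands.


Given: 4 channels, 64 kHz each, guard = 1 kHz
Channel bandwidth = 4 * 64 = 256 kHz
Guard bands = 3 gaps * 1 kHz = 3 kHz
Total = 256 + 3 = 259 kHz

259


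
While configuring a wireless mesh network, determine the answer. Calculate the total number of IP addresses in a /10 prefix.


Given: CIDR prefix /10
Host bits = 32 - 10 = 22
Total addresses = 2^22 = 4194304

4194304


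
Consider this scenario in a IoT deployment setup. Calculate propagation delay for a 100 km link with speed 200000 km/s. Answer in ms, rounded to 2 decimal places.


Given: distance = 100 km, speed = 200000 km/s
Delay = distance / speed = 100 / 200000 seconds
Delay in ms = 100 * 1000 / 200000
Delay = 0.5000 ms
Rounded to 2 dp = 0.50 ms

0.50


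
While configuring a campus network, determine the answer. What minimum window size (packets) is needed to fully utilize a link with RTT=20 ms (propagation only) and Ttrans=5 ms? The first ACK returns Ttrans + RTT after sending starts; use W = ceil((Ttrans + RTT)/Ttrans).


Given: Ttrans = 5 ms, RTT = 20 ms (= 2 * Tprop, Tprop = 10 ms)
Time until first ACK returns = Ttrans + RTT = 5 + 20 = 25 ms
Need W * Ttrans >= Ttrans + RTT  ->  W >= (Ttrans + RTT) / Ttrans
(Ttrans + RTT) / Ttrans = 25 / 5 = 5
W_min = ceil(5) = 5

5


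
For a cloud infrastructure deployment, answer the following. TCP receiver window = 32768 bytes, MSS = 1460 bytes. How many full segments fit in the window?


Given: RWND = 32768 bytes, MSS = 1460 bytes
Full segments = floor(RWND / MSS)
Full segments = floor(32768 / 1460)
Full segments = floor(22.4438) = 22

22


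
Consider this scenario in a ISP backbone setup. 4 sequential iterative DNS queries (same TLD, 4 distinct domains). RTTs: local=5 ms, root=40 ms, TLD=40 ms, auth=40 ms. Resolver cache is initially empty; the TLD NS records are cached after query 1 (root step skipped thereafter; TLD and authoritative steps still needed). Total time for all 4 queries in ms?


Lookup 1 (cold cache): local + root + TLD + auth = 5 + 40 + 40 + 40 = 125 ms
Lookups 2..4 (TLD NS cached -> skip root; new domain -> still ask TLD and auth): local + TLD + auth = 5 + 40 + 40 = 85 ms each
Remaining 3 lookups: 3 * 85 = 255 ms
Total = 125 + 255 = 380 ms

380


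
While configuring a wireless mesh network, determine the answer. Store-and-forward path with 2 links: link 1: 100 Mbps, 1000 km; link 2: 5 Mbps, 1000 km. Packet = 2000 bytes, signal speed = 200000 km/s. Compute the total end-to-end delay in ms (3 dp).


Packet = 2000 bytes = 16000 bits. Store-and-forward: sum (t_trans + t_prop) per link.
Link 1: t_trans = 16000/(100*10^6) s = 0.1600 ms; t_prop = 1000/200000 s = 5.0000 ms; subtotal = 5.1600 ms
Link 2: t_trans = 16000/(5*10^6) s = 3.2000 ms; t_prop = 1000/200000 s = 5.0000 ms; subtotal = 8.2000 ms
End-to-end = 5.1600 + 8.2000 = 13.3600 ms -> 13.360 ms (3 dp)

13.360


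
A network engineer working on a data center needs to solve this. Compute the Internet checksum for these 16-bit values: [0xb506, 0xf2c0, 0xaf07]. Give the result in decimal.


Given words: [0xb506, 0xf2c0, 0xaf07]
Step 1: Sum all words
Raw sum = 46342 + 62144 + 44807 = 153293
Step 2: Fold carry: (22221 + 2) = 22223
One's complement = ~22223 & 0xFFFF = 43312

43312


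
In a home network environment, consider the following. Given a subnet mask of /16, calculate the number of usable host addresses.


Given: subnet mask /16
Host bits = 32 - 16 = 16
Total addresses = 2^16 = 65536
Usable hosts = 65536 - 2 (network + broadcast) = 65534

65534


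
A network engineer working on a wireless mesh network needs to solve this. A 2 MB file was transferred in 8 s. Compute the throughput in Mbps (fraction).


Given: file = 2 MB, time = 8 s
File in Mb = 2 * 8 = 16 Mb
Throughput = 16 / 8 Mbps
Throughput = 2 Mbps

2


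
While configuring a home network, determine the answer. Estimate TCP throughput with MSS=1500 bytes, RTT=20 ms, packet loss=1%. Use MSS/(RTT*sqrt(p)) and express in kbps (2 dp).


Given: MSS = 1500 bytes, RTT = 20 ms, loss = 1%
RTT in seconds = 20 / 1000 = 0.02
Loss rate = 1% = 0.01
sqrt(loss) = sqrt(0.01) = 0.1
Throughput (bytes/s) = 1500 / (0.02 * 0.1) = 750000.0000
Throughput (kbps) = 750000.0000 * 8 / 1000 = 6000.000000 -> 6000.00 kbps (2 dp)

6000.00


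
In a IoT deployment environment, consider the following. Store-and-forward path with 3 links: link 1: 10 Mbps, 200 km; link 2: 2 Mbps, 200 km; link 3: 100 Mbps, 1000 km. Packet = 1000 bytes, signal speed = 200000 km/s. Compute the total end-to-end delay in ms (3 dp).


Packet = 1000 bytes = 8000 bits. Store-and-forward: sum (t_trans + t_prop) per link.
Link 1: t_trans = 8000/(10*10^6) s = 0.8000 ms; t_prop = 200/200000 s = 1.0000 ms; subtotal = 1.8000 ms
Link 2: t_trans = 8000/(2*10^6) s = 4.0000 ms; t_prop = 200/200000 s = 1.0000 ms; subtotal = 5.0000 ms
Link 3: t_trans = 8000/(100*10^6) s = 0.0800 ms; t_prop = 1000/200000 s = 5.0000 ms; subtotal = 5.0800 ms
End-to-end = 1.8000 + 5.0000 + 5.0800 = 11.8800 ms -> 11.880 ms (3 dp)

11.880


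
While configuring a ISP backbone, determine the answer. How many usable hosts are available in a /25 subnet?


Given: subnet mask /25
Host bits = 32 - 25 = 7
Total addresses = 2^7 = 128
Usable hosts = 128 - 2 (network + broadcast) = 126

126


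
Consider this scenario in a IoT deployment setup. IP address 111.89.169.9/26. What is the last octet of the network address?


Given: IP = 111.89.169.9, prefix = /26
Subnet mask = 255.255.255.192
Last octet of IP: 9
Last octet of mask: 192
Network last octet = 9 AND 192 = 0

0


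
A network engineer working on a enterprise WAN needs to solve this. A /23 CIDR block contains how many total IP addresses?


Given: CIDR prefix /23
Host bits = 32 - 23 = 9
Total addresses = 2^9 = 512

512


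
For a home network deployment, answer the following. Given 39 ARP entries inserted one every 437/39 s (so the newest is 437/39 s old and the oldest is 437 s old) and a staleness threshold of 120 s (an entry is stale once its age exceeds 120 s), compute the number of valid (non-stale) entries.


Ages are k * 437/39 s for k = 1..39 (spacing = 11.2051 s).
Entry k is valid iff k * 437/39 <= 120 iff k <= 39 * 120 / 437 = 10.7094
n_valid = floor(10.7094) = 10
(n_stale = 39 - 10 = 29)

10


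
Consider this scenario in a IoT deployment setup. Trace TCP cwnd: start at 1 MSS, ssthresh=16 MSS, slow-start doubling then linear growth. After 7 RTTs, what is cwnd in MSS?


RTT 0: cwnd = 1 MSS (initial)
RTT 1: cwnd = 2 MSS (slow start, doubled)
RTT 2: cwnd = 4 MSS (slow start, doubled)
RTT 3: cwnd = 8 MSS (slow start, doubled)
RTT 4: cwnd = 16 MSS (slow start, doubled)
RTT 5: cwnd = 17 MSS (congestion avoidance, +1)
RTT 6: cwnd = 18 MSS (congestion avoidance, +1)
RTT 7: cwnd = 19 MSS (congestion avoidance, +1)

19


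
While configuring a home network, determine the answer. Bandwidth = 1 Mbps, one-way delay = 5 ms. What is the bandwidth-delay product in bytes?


Given: bandwidth = 1 Mbps, delay = 5 ms
BDP in bits = 1 * 10^6 * 5 / 1000
BDP in bits = 5000
BDP in bytes = 5000 / 8 = 625

625


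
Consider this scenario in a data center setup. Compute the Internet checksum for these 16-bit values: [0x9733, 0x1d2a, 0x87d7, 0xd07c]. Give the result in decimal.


Given words: [0x9733, 0x1d2a, 0x87d7, 0xd07c]
Step 1: Sum all words
Raw sum = 38707 + 7466 + 34775 + 53372 = 134320
Step 2: Fold carry: (3248 + 2) = 3250
One's complement = ~3250 & 0xFFFF = 62285

62285


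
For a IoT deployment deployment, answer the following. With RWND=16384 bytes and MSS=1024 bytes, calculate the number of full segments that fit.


Given: RWND = 16384 bytes, MSS = 1024 bytes
Full segments = floor(RWND / MSS)
Full segments = floor(16384 / 1024)
Full segments = floor(16.0) = 16

16
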